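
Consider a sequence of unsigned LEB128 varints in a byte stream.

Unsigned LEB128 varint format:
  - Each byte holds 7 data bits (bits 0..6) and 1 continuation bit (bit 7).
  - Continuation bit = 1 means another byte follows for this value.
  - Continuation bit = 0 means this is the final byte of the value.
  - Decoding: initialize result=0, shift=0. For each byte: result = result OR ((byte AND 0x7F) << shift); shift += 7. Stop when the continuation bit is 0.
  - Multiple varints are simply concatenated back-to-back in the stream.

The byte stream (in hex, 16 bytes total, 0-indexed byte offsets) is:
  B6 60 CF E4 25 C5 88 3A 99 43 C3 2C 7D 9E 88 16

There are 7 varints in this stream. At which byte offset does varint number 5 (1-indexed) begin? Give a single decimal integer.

  byte[0]=0xB6 cont=1 payload=0x36=54: acc |= 54<<0 -> acc=54 shift=7
  byte[1]=0x60 cont=0 payload=0x60=96: acc |= 96<<7 -> acc=12342 shift=14 [end]
Varint 1: bytes[0:2] = B6 60 -> value 12342 (2 byte(s))
  byte[2]=0xCF cont=1 payload=0x4F=79: acc |= 79<<0 -> acc=79 shift=7
  byte[3]=0xE4 cont=1 payload=0x64=100: acc |= 100<<7 -> acc=12879 shift=14
  byte[4]=0x25 cont=0 payload=0x25=37: acc |= 37<<14 -> acc=619087 shift=21 [end]
Varint 2: bytes[2:5] = CF E4 25 -> value 619087 (3 byte(s))
  byte[5]=0xC5 cont=1 payload=0x45=69: acc |= 69<<0 -> acc=69 shift=7
  byte[6]=0x88 cont=1 payload=0x08=8: acc |= 8<<7 -> acc=1093 shift=14
  byte[7]=0x3A cont=0 payload=0x3A=58: acc |= 58<<14 -> acc=951365 shift=21 [end]
Varint 3: bytes[5:8] = C5 88 3A -> value 951365 (3 byte(s))
  byte[8]=0x99 cont=1 payload=0x19=25: acc |= 25<<0 -> acc=25 shift=7
  byte[9]=0x43 cont=0 payload=0x43=67: acc |= 67<<7 -> acc=8601 shift=14 [end]
Varint 4: bytes[8:10] = 99 43 -> value 8601 (2 byte(s))
  byte[10]=0xC3 cont=1 payload=0x43=67: acc |= 67<<0 -> acc=67 shift=7
  byte[11]=0x2C cont=0 payload=0x2C=44: acc |= 44<<7 -> acc=5699 shift=14 [end]
Varint 5: bytes[10:12] = C3 2C -> value 5699 (2 byte(s))
  byte[12]=0x7D cont=0 payload=0x7D=125: acc |= 125<<0 -> acc=125 shift=7 [end]
Varint 6: bytes[12:13] = 7D -> value 125 (1 byte(s))
  byte[13]=0x9E cont=1 payload=0x1E=30: acc |= 30<<0 -> acc=30 shift=7
  byte[14]=0x88 cont=1 payload=0x08=8: acc |= 8<<7 -> acc=1054 shift=14
  byte[15]=0x16 cont=0 payload=0x16=22: acc |= 22<<14 -> acc=361502 shift=21 [end]
Varint 7: bytes[13:16] = 9E 88 16 -> value 361502 (3 byte(s))

Answer: 10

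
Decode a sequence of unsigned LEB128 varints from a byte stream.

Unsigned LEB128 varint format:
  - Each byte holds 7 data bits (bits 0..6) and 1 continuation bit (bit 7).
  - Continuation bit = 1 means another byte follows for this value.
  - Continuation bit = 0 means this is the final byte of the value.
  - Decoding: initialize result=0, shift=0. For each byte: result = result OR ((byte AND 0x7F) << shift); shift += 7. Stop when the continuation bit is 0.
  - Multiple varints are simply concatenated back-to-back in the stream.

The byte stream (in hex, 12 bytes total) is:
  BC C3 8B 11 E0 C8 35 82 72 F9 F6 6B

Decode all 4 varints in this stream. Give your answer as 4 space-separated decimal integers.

Answer: 35840444 877664 14594 1768313

Derivation:
  byte[0]=0xBC cont=1 payload=0x3C=60: acc |= 60<<0 -> acc=60 shift=7
  byte[1]=0xC3 cont=1 payload=0x43=67: acc |= 67<<7 -> acc=8636 shift=14
  byte[2]=0x8B cont=1 payload=0x0B=11: acc |= 11<<14 -> acc=188860 shift=21
  byte[3]=0x11 cont=0 payload=0x11=17: acc |= 17<<21 -> acc=35840444 shift=28 [end]
Varint 1: bytes[0:4] = BC C3 8B 11 -> value 35840444 (4 byte(s))
  byte[4]=0xE0 cont=1 payload=0x60=96: acc |= 96<<0 -> acc=96 shift=7
  byte[5]=0xC8 cont=1 payload=0x48=72: acc |= 72<<7 -> acc=9312 shift=14
  byte[6]=0x35 cont=0 payload=0x35=53: acc |= 53<<14 -> acc=877664 shift=21 [end]
Varint 2: bytes[4:7] = E0 C8 35 -> value 877664 (3 byte(s))
  byte[7]=0x82 cont=1 payload=0x02=2: acc |= 2<<0 -> acc=2 shift=7
  byte[8]=0x72 cont=0 payload=0x72=114: acc |= 114<<7 -> acc=14594 shift=14 [end]
Varint 3: bytes[7:9] = 82 72 -> value 14594 (2 byte(s))
  byte[9]=0xF9 cont=1 payload=0x79=121: acc |= 121<<0 -> acc=121 shift=7
  byte[10]=0xF6 cont=1 payload=0x76=118: acc |= 118<<7 -> acc=15225 shift=14
  byte[11]=0x6B cont=0 payload=0x6B=107: acc |= 107<<14 -> acc=1768313 shift=21 [end]
Varint 4: bytes[9:12] = F9 F6 6B -> value 1768313 (3 byte(s))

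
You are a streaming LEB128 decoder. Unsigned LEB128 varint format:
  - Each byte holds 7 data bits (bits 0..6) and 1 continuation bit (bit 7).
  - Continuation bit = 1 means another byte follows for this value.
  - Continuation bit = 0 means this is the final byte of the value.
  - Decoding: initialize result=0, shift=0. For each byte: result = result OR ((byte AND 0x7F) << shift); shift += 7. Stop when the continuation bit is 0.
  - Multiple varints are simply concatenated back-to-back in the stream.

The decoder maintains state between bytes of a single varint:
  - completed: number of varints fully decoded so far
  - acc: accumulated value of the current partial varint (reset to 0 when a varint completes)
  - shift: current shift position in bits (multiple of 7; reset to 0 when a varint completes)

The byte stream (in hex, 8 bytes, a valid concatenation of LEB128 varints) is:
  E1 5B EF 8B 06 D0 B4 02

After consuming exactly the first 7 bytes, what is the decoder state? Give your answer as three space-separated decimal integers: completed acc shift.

Answer: 2 6736 14

Derivation:
byte[0]=0xE1 cont=1 payload=0x61: acc |= 97<<0 -> completed=0 acc=97 shift=7
byte[1]=0x5B cont=0 payload=0x5B: varint #1 complete (value=11745); reset -> completed=1 acc=0 shift=0
byte[2]=0xEF cont=1 payload=0x6F: acc |= 111<<0 -> completed=1 acc=111 shift=7
byte[3]=0x8B cont=1 payload=0x0B: acc |= 11<<7 -> completed=1 acc=1519 shift=14
byte[4]=0x06 cont=0 payload=0x06: varint #2 complete (value=99823); reset -> completed=2 acc=0 shift=0
byte[5]=0xD0 cont=1 payload=0x50: acc |= 80<<0 -> completed=2 acc=80 shift=7
byte[6]=0xB4 cont=1 payload=0x34: acc |= 52<<7 -> completed=2 acc=6736 shift=14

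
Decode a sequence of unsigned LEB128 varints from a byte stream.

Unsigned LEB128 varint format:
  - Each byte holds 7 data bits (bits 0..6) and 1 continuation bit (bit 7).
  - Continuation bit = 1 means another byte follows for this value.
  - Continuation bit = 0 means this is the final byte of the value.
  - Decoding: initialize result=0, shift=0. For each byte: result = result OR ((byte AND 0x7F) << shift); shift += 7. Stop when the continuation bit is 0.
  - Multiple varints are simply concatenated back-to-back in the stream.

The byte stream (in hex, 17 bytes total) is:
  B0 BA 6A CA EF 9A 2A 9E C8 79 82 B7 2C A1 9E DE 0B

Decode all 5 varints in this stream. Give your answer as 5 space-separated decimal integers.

Answer: 1744176 88520650 1991710 727938 24612641

Derivation:
  byte[0]=0xB0 cont=1 payload=0x30=48: acc |= 48<<0 -> acc=48 shift=7
  byte[1]=0xBA cont=1 payload=0x3A=58: acc |= 58<<7 -> acc=7472 shift=14
  byte[2]=0x6A cont=0 payload=0x6A=106: acc |= 106<<14 -> acc=1744176 shift=21 [end]
Varint 1: bytes[0:3] = B0 BA 6A -> value 1744176 (3 byte(s))
  byte[3]=0xCA cont=1 payload=0x4A=74: acc |= 74<<0 -> acc=74 shift=7
  byte[4]=0xEF cont=1 payload=0x6F=111: acc |= 111<<7 -> acc=14282 shift=14
  byte[5]=0x9A cont=1 payload=0x1A=26: acc |= 26<<14 -> acc=440266 shift=21
  byte[6]=0x2A cont=0 payload=0x2A=42: acc |= 42<<21 -> acc=88520650 shift=28 [end]
Varint 2: bytes[3:7] = CA EF 9A 2A -> value 88520650 (4 byte(s))
  byte[7]=0x9E cont=1 payload=0x1E=30: acc |= 30<<0 -> acc=30 shift=7
  byte[8]=0xC8 cont=1 payload=0x48=72: acc |= 72<<7 -> acc=9246 shift=14
  byte[9]=0x79 cont=0 payload=0x79=121: acc |= 121<<14 -> acc=1991710 shift=21 [end]
Varint 3: bytes[7:10] = 9E C8 79 -> value 1991710 (3 byte(s))
  byte[10]=0x82 cont=1 payload=0x02=2: acc |= 2<<0 -> acc=2 shift=7
  byte[11]=0xB7 cont=1 payload=0x37=55: acc |= 55<<7 -> acc=7042 shift=14
  byte[12]=0x2C cont=0 payload=0x2C=44: acc |= 44<<14 -> acc=727938 shift=21 [end]
Varint 4: bytes[10:13] = 82 B7 2C -> value 727938 (3 byte(s))
  byte[13]=0xA1 cont=1 payload=0x21=33: acc |= 33<<0 -> acc=33 shift=7
  byte[14]=0x9E cont=1 payload=0x1E=30: acc |= 30<<7 -> acc=3873 shift=14
  byte[15]=0xDE cont=1 payload=0x5E=94: acc |= 94<<14 -> acc=1543969 shift=21
  byte[16]=0x0B cont=0 payload=0x0B=11: acc |= 11<<21 -> acc=24612641 shift=28 [end]
Varint 5: bytes[13:17] = A1 9E DE 0B -> value 24612641 (4 byte(s))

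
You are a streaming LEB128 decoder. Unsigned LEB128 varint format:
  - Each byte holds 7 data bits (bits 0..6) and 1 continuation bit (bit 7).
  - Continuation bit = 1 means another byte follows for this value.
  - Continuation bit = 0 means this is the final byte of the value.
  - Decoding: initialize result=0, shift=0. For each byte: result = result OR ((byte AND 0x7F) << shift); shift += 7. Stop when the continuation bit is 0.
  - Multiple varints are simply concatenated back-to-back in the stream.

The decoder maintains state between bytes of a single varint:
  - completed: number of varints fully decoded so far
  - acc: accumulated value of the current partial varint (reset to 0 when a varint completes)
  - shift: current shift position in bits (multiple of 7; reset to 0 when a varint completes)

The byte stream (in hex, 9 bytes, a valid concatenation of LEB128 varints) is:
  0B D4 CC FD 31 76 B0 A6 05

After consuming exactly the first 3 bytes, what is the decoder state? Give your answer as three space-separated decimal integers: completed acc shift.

Answer: 1 9812 14

Derivation:
byte[0]=0x0B cont=0 payload=0x0B: varint #1 complete (value=11); reset -> completed=1 acc=0 shift=0
byte[1]=0xD4 cont=1 payload=0x54: acc |= 84<<0 -> completed=1 acc=84 shift=7
byte[2]=0xCC cont=1 payload=0x4C: acc |= 76<<7 -> completed=1 acc=9812 shift=14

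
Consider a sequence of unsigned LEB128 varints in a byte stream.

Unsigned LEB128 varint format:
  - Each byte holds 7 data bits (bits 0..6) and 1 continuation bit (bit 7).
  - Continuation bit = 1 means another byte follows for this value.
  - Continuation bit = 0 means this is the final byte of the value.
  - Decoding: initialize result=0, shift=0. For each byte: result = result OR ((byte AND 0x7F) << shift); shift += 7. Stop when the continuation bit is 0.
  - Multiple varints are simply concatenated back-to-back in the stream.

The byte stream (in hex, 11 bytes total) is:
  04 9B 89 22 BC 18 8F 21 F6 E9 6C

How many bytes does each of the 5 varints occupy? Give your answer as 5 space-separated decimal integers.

Answer: 1 3 2 2 3

Derivation:
  byte[0]=0x04 cont=0 payload=0x04=4: acc |= 4<<0 -> acc=4 shift=7 [end]
Varint 1: bytes[0:1] = 04 -> value 4 (1 byte(s))
  byte[1]=0x9B cont=1 payload=0x1B=27: acc |= 27<<0 -> acc=27 shift=7
  byte[2]=0x89 cont=1 payload=0x09=9: acc |= 9<<7 -> acc=1179 shift=14
  byte[3]=0x22 cont=0 payload=0x22=34: acc |= 34<<14 -> acc=558235 shift=21 [end]
Varint 2: bytes[1:4] = 9B 89 22 -> value 558235 (3 byte(s))
  byte[4]=0xBC cont=1 payload=0x3C=60: acc |= 60<<0 -> acc=60 shift=7
  byte[5]=0x18 cont=0 payload=0x18=24: acc |= 24<<7 -> acc=3132 shift=14 [end]
Varint 3: bytes[4:6] = BC 18 -> value 3132 (2 byte(s))
  byte[6]=0x8F cont=1 payload=0x0F=15: acc |= 15<<0 -> acc=15 shift=7
  byte[7]=0x21 cont=0 payload=0x21=33: acc |= 33<<7 -> acc=4239 shift=14 [end]
Varint 4: bytes[6:8] = 8F 21 -> value 4239 (2 byte(s))
  byte[8]=0xF6 cont=1 payload=0x76=118: acc |= 118<<0 -> acc=118 shift=7
  byte[9]=0xE9 cont=1 payload=0x69=105: acc |= 105<<7 -> acc=13558 shift=14
  byte[10]=0x6C cont=0 payload=0x6C=108: acc |= 108<<14 -> acc=1783030 shift=21 [end]
Varint 5: bytes[8:11] = F6 E9 6C -> value 1783030 (3 byte(s))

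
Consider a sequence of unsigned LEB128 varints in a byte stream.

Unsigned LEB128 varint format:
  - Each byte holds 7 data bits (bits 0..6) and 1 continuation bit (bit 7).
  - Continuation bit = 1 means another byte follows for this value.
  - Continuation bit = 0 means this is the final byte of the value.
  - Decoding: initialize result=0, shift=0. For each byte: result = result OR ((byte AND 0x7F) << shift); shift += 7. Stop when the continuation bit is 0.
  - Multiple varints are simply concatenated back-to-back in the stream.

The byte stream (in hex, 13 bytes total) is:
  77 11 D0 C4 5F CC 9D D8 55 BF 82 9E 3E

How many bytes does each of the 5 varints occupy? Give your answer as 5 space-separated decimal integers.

Answer: 1 1 3 4 4

Derivation:
  byte[0]=0x77 cont=0 payload=0x77=119: acc |= 119<<0 -> acc=119 shift=7 [end]
Varint 1: bytes[0:1] = 77 -> value 119 (1 byte(s))
  byte[1]=0x11 cont=0 payload=0x11=17: acc |= 17<<0 -> acc=17 shift=7 [end]
Varint 2: bytes[1:2] = 11 -> value 17 (1 byte(s))
  byte[2]=0xD0 cont=1 payload=0x50=80: acc |= 80<<0 -> acc=80 shift=7
  byte[3]=0xC4 cont=1 payload=0x44=68: acc |= 68<<7 -> acc=8784 shift=14
  byte[4]=0x5F cont=0 payload=0x5F=95: acc |= 95<<14 -> acc=1565264 shift=21 [end]
Varint 3: bytes[2:5] = D0 C4 5F -> value 1565264 (3 byte(s))
  byte[5]=0xCC cont=1 payload=0x4C=76: acc |= 76<<0 -> acc=76 shift=7
  byte[6]=0x9D cont=1 payload=0x1D=29: acc |= 29<<7 -> acc=3788 shift=14
  byte[7]=0xD8 cont=1 payload=0x58=88: acc |= 88<<14 -> acc=1445580 shift=21
  byte[8]=0x55 cont=0 payload=0x55=85: acc |= 85<<21 -> acc=179703500 shift=28 [end]
Varint 4: bytes[5:9] = CC 9D D8 55 -> value 179703500 (4 byte(s))
  byte[9]=0xBF cont=1 payload=0x3F=63: acc |= 63<<0 -> acc=63 shift=7
  byte[10]=0x82 cont=1 payload=0x02=2: acc |= 2<<7 -> acc=319 shift=14
  byte[11]=0x9E cont=1 payload=0x1E=30: acc |= 30<<14 -> acc=491839 shift=21
  byte[12]=0x3E cont=0 payload=0x3E=62: acc |= 62<<21 -> acc=130515263 shift=28 [end]
Varint 5: bytes[9:13] = BF 82 9E 3E -> value 130515263 (4 byte(s))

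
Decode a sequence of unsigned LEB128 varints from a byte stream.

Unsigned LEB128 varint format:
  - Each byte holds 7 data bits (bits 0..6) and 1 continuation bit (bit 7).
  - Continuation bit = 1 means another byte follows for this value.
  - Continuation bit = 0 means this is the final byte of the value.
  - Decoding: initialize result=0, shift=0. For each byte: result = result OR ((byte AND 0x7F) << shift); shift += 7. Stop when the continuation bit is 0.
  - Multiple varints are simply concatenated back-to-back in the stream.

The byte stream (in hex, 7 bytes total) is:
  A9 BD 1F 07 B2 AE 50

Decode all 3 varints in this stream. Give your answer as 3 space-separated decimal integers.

Answer: 515753 7 1316658

Derivation:
  byte[0]=0xA9 cont=1 payload=0x29=41: acc |= 41<<0 -> acc=41 shift=7
  byte[1]=0xBD cont=1 payload=0x3D=61: acc |= 61<<7 -> acc=7849 shift=14
  byte[2]=0x1F cont=0 payload=0x1F=31: acc |= 31<<14 -> acc=515753 shift=21 [end]
Varint 1: bytes[0:3] = A9 BD 1F -> value 515753 (3 byte(s))
  byte[3]=0x07 cont=0 payload=0x07=7: acc |= 7<<0 -> acc=7 shift=7 [end]
Varint 2: bytes[3:4] = 07 -> value 7 (1 byte(s))
  byte[4]=0xB2 cont=1 payload=0x32=50: acc |= 50<<0 -> acc=50 shift=7
  byte[5]=0xAE cont=1 payload=0x2E=46: acc |= 46<<7 -> acc=5938 shift=14
  byte[6]=0x50 cont=0 payload=0x50=80: acc |= 80<<14 -> acc=1316658 shift=21 [end]
Varint 3: bytes[4:7] = B2 AE 50 -> value 1316658 (3 byte(s))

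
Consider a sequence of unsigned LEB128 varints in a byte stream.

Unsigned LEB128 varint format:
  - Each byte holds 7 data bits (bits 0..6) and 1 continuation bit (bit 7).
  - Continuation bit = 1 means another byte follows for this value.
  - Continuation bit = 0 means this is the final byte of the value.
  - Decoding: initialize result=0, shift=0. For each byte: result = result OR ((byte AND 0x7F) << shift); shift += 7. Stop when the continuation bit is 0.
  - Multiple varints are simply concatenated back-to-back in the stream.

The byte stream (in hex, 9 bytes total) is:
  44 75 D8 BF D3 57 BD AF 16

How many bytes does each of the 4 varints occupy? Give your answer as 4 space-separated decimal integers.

  byte[0]=0x44 cont=0 payload=0x44=68: acc |= 68<<0 -> acc=68 shift=7 [end]
Varint 1: bytes[0:1] = 44 -> value 68 (1 byte(s))
  byte[1]=0x75 cont=0 payload=0x75=117: acc |= 117<<0 -> acc=117 shift=7 [end]
Varint 2: bytes[1:2] = 75 -> value 117 (1 byte(s))
  byte[2]=0xD8 cont=1 payload=0x58=88: acc |= 88<<0 -> acc=88 shift=7
  byte[3]=0xBF cont=1 payload=0x3F=63: acc |= 63<<7 -> acc=8152 shift=14
  byte[4]=0xD3 cont=1 payload=0x53=83: acc |= 83<<14 -> acc=1368024 shift=21
  byte[5]=0x57 cont=0 payload=0x57=87: acc |= 87<<21 -> acc=183820248 shift=28 [end]
Varint 3: bytes[2:6] = D8 BF D3 57 -> value 183820248 (4 byte(s))
  byte[6]=0xBD cont=1 payload=0x3D=61: acc |= 61<<0 -> acc=61 shift=7
  byte[7]=0xAF cont=1 payload=0x2F=47: acc |= 47<<7 -> acc=6077 shift=14
  byte[8]=0x16 cont=0 payload=0x16=22: acc |= 22<<14 -> acc=366525 shift=21 [end]
Varint 4: bytes[6:9] = BD AF 16 -> value 366525 (3 byte(s))

Answer: 1 1 4 3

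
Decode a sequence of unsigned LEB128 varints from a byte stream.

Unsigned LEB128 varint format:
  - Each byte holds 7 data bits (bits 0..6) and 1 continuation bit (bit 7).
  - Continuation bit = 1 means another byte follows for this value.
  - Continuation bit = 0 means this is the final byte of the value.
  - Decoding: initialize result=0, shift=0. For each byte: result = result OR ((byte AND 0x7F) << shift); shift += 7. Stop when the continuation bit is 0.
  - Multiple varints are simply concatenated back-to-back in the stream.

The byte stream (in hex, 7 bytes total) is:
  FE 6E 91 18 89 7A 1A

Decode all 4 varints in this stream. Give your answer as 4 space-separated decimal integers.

  byte[0]=0xFE cont=1 payload=0x7E=126: acc |= 126<<0 -> acc=126 shift=7
  byte[1]=0x6E cont=0 payload=0x6E=110: acc |= 110<<7 -> acc=14206 shift=14 [end]
Varint 1: bytes[0:2] = FE 6E -> value 14206 (2 byte(s))
  byte[2]=0x91 cont=1 payload=0x11=17: acc |= 17<<0 -> acc=17 shift=7
  byte[3]=0x18 cont=0 payload=0x18=24: acc |= 24<<7 -> acc=3089 shift=14 [end]
Varint 2: bytes[2:4] = 91 18 -> value 3089 (2 byte(s))
  byte[4]=0x89 cont=1 payload=0x09=9: acc |= 9<<0 -> acc=9 shift=7
  byte[5]=0x7A cont=0 payload=0x7A=122: acc |= 122<<7 -> acc=15625 shift=14 [end]
Varint 3: bytes[4:6] = 89 7A -> value 15625 (2 byte(s))
  byte[6]=0x1A cont=0 payload=0x1A=26: acc |= 26<<0 -> acc=26 shift=7 [end]
Varint 4: bytes[6:7] = 1A -> value 26 (1 byte(s))

Answer: 14206 3089 15625 26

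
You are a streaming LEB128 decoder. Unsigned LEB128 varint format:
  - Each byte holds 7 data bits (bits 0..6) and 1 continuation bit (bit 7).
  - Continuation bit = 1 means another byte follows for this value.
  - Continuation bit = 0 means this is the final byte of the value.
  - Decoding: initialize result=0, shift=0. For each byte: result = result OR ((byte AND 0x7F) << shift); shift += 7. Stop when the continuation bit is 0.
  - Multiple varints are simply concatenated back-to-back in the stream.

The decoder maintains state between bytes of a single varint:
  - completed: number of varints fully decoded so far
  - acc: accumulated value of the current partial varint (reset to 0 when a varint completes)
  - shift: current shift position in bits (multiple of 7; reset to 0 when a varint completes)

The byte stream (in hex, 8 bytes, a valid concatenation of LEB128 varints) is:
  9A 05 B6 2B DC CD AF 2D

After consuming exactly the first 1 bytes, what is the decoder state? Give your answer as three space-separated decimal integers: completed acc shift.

Answer: 0 26 7

Derivation:
byte[0]=0x9A cont=1 payload=0x1A: acc |= 26<<0 -> completed=0 acc=26 shift=7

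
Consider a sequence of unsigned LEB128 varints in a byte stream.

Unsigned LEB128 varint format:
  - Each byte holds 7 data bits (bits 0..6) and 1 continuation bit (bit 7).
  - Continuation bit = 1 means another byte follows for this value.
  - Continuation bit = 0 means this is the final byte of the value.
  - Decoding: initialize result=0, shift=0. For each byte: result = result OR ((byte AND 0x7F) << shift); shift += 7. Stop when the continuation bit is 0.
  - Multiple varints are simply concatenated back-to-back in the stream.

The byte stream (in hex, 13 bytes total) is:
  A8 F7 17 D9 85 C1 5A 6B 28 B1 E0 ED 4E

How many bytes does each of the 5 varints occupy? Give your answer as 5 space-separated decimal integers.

  byte[0]=0xA8 cont=1 payload=0x28=40: acc |= 40<<0 -> acc=40 shift=7
  byte[1]=0xF7 cont=1 payload=0x77=119: acc |= 119<<7 -> acc=15272 shift=14
  byte[2]=0x17 cont=0 payload=0x17=23: acc |= 23<<14 -> acc=392104 shift=21 [end]
Varint 1: bytes[0:3] = A8 F7 17 -> value 392104 (3 byte(s))
  byte[3]=0xD9 cont=1 payload=0x59=89: acc |= 89<<0 -> acc=89 shift=7
  byte[4]=0x85 cont=1 payload=0x05=5: acc |= 5<<7 -> acc=729 shift=14
  byte[5]=0xC1 cont=1 payload=0x41=65: acc |= 65<<14 -> acc=1065689 shift=21
  byte[6]=0x5A cont=0 payload=0x5A=90: acc |= 90<<21 -> acc=189809369 shift=28 [end]
Varint 2: bytes[3:7] = D9 85 C1 5A -> value 189809369 (4 byte(s))
  byte[7]=0x6B cont=0 payload=0x6B=107: acc |= 107<<0 -> acc=107 shift=7 [end]
Varint 3: bytes[7:8] = 6B -> value 107 (1 byte(s))
  byte[8]=0x28 cont=0 payload=0x28=40: acc |= 40<<0 -> acc=40 shift=7 [end]
Varint 4: bytes[8:9] = 28 -> value 40 (1 byte(s))
  byte[9]=0xB1 cont=1 payload=0x31=49: acc |= 49<<0 -> acc=49 shift=7
  byte[10]=0xE0 cont=1 payload=0x60=96: acc |= 96<<7 -> acc=12337 shift=14
  byte[11]=0xED cont=1 payload=0x6D=109: acc |= 109<<14 -> acc=1798193 shift=21
  byte[12]=0x4E cont=0 payload=0x4E=78: acc |= 78<<21 -> acc=165376049 shift=28 [end]
Varint 5: bytes[9:13] = B1 E0 ED 4E -> value 165376049 (4 byte(s))

Answer: 3 4 1 1 4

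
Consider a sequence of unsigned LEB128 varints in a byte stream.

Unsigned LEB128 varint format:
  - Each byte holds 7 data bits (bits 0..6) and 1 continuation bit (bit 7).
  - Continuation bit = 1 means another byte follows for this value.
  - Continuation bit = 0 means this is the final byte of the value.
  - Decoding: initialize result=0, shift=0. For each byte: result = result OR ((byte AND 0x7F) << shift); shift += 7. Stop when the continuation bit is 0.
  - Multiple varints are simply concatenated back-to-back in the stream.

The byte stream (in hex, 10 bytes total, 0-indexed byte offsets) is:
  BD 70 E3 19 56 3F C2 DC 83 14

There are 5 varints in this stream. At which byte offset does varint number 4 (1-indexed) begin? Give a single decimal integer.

Answer: 5

Derivation:
  byte[0]=0xBD cont=1 payload=0x3D=61: acc |= 61<<0 -> acc=61 shift=7
  byte[1]=0x70 cont=0 payload=0x70=112: acc |= 112<<7 -> acc=14397 shift=14 [end]
Varint 1: bytes[0:2] = BD 70 -> value 14397 (2 byte(s))
  byte[2]=0xE3 cont=1 payload=0x63=99: acc |= 99<<0 -> acc=99 shift=7
  byte[3]=0x19 cont=0 payload=0x19=25: acc |= 25<<7 -> acc=3299 shift=14 [end]
Varint 2: bytes[2:4] = E3 19 -> value 3299 (2 byte(s))
  byte[4]=0x56 cont=0 payload=0x56=86: acc |= 86<<0 -> acc=86 shift=7 [end]
Varint 3: bytes[4:5] = 56 -> value 86 (1 byte(s))
  byte[5]=0x3F cont=0 payload=0x3F=63: acc |= 63<<0 -> acc=63 shift=7 [end]
Varint 4: bytes[5:6] = 3F -> value 63 (1 byte(s))
  byte[6]=0xC2 cont=1 payload=0x42=66: acc |= 66<<0 -> acc=66 shift=7
  byte[7]=0xDC cont=1 payload=0x5C=92: acc |= 92<<7 -> acc=11842 shift=14
  byte[8]=0x83 cont=1 payload=0x03=3: acc |= 3<<14 -> acc=60994 shift=21
  byte[9]=0x14 cont=0 payload=0x14=20: acc |= 20<<21 -> acc=42004034 shift=28 [end]
Varint 5: bytes[6:10] = C2 DC 83 14 -> value 42004034 (4 byte(s))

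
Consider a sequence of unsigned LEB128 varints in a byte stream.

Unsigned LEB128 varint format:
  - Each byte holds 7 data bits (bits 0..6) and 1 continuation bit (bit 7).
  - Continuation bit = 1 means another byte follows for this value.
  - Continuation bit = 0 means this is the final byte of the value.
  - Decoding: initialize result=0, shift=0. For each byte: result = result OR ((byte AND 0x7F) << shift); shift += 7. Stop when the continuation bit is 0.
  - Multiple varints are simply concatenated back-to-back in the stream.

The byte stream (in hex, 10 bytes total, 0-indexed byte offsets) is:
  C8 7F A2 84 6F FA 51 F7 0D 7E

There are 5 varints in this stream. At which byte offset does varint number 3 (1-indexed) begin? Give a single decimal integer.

  byte[0]=0xC8 cont=1 payload=0x48=72: acc |= 72<<0 -> acc=72 shift=7
  byte[1]=0x7F cont=0 payload=0x7F=127: acc |= 127<<7 -> acc=16328 shift=14 [end]
Varint 1: bytes[0:2] = C8 7F -> value 16328 (2 byte(s))
  byte[2]=0xA2 cont=1 payload=0x22=34: acc |= 34<<0 -> acc=34 shift=7
  byte[3]=0x84 cont=1 payload=0x04=4: acc |= 4<<7 -> acc=546 shift=14
  byte[4]=0x6F cont=0 payload=0x6F=111: acc |= 111<<14 -> acc=1819170 shift=21 [end]
Varint 2: bytes[2:5] = A2 84 6F -> value 1819170 (3 byte(s))
  byte[5]=0xFA cont=1 payload=0x7A=122: acc |= 122<<0 -> acc=122 shift=7
  byte[6]=0x51 cont=0 payload=0x51=81: acc |= 81<<7 -> acc=10490 shift=14 [end]
Varint 3: bytes[5:7] = FA 51 -> value 10490 (2 byte(s))
  byte[7]=0xF7 cont=1 payload=0x77=119: acc |= 119<<0 -> acc=119 shift=7
  byte[8]=0x0D cont=0 payload=0x0D=13: acc |= 13<<7 -> acc=1783 shift=14 [end]
Varint 4: bytes[7:9] = F7 0D -> value 1783 (2 byte(s))
  byte[9]=0x7E cont=0 payload=0x7E=126: acc |= 126<<0 -> acc=126 shift=7 [end]
Varint 5: bytes[9:10] = 7E -> value 126 (1 byte(s))

Answer: 5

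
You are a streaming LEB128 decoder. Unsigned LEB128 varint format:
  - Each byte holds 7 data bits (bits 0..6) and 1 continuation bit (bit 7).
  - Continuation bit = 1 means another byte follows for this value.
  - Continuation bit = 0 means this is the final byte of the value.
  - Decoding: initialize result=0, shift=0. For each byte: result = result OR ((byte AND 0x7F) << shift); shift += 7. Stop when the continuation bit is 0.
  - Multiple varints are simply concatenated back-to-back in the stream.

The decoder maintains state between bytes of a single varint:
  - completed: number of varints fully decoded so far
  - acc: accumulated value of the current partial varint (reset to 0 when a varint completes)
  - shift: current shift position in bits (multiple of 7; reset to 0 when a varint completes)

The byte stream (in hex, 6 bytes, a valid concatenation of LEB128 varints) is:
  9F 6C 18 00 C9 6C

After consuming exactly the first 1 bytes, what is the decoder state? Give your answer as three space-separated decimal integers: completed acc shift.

Answer: 0 31 7

Derivation:
byte[0]=0x9F cont=1 payload=0x1F: acc |= 31<<0 -> completed=0 acc=31 shift=7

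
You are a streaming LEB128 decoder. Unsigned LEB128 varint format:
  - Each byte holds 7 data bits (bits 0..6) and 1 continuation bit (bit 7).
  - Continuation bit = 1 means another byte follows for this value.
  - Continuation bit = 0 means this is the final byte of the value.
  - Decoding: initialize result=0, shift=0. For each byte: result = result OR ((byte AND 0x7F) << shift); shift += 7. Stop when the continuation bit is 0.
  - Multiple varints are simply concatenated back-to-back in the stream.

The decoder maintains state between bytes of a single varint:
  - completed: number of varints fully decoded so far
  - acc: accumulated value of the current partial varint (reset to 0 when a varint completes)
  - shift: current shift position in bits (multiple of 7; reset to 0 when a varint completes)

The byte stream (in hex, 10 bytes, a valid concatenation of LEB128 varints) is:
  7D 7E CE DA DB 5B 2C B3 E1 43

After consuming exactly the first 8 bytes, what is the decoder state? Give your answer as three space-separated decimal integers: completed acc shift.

byte[0]=0x7D cont=0 payload=0x7D: varint #1 complete (value=125); reset -> completed=1 acc=0 shift=0
byte[1]=0x7E cont=0 payload=0x7E: varint #2 complete (value=126); reset -> completed=2 acc=0 shift=0
byte[2]=0xCE cont=1 payload=0x4E: acc |= 78<<0 -> completed=2 acc=78 shift=7
byte[3]=0xDA cont=1 payload=0x5A: acc |= 90<<7 -> completed=2 acc=11598 shift=14
byte[4]=0xDB cont=1 payload=0x5B: acc |= 91<<14 -> completed=2 acc=1502542 shift=21
byte[5]=0x5B cont=0 payload=0x5B: varint #3 complete (value=192343374); reset -> completed=3 acc=0 shift=0
byte[6]=0x2C cont=0 payload=0x2C: varint #4 complete (value=44); reset -> completed=4 acc=0 shift=0
byte[7]=0xB3 cont=1 payload=0x33: acc |= 51<<0 -> completed=4 acc=51 shift=7

Answer: 4 51 7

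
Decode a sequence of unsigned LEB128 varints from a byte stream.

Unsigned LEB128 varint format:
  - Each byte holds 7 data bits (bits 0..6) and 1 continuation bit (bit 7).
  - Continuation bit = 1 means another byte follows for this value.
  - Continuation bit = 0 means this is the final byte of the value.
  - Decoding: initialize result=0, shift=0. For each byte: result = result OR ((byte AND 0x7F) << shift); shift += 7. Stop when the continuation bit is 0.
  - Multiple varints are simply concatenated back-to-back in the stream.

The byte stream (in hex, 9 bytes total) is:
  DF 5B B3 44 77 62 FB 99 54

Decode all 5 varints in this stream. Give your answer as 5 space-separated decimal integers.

Answer: 11743 8755 119 98 1379579

Derivation:
  byte[0]=0xDF cont=1 payload=0x5F=95: acc |= 95<<0 -> acc=95 shift=7
  byte[1]=0x5B cont=0 payload=0x5B=91: acc |= 91<<7 -> acc=11743 shift=14 [end]
Varint 1: bytes[0:2] = DF 5B -> value 11743 (2 byte(s))
  byte[2]=0xB3 cont=1 payload=0x33=51: acc |= 51<<0 -> acc=51 shift=7
  byte[3]=0x44 cont=0 payload=0x44=68: acc |= 68<<7 -> acc=8755 shift=14 [end]
Varint 2: bytes[2:4] = B3 44 -> value 8755 (2 byte(s))
  byte[4]=0x77 cont=0 payload=0x77=119: acc |= 119<<0 -> acc=119 shift=7 [end]
Varint 3: bytes[4:5] = 77 -> value 119 (1 byte(s))
  byte[5]=0x62 cont=0 payload=0x62=98: acc |= 98<<0 -> acc=98 shift=7 [end]
Varint 4: bytes[5:6] = 62 -> value 98 (1 byte(s))
  byte[6]=0xFB cont=1 payload=0x7B=123: acc |= 123<<0 -> acc=123 shift=7
  byte[7]=0x99 cont=1 payload=0x19=25: acc |= 25<<7 -> acc=3323 shift=14
  byte[8]=0x54 cont=0 payload=0x54=84: acc |= 84<<14 -> acc=1379579 shift=21 [end]
Varint 5: bytes[6:9] = FB 99 54 -> value 1379579 (3 byte(s))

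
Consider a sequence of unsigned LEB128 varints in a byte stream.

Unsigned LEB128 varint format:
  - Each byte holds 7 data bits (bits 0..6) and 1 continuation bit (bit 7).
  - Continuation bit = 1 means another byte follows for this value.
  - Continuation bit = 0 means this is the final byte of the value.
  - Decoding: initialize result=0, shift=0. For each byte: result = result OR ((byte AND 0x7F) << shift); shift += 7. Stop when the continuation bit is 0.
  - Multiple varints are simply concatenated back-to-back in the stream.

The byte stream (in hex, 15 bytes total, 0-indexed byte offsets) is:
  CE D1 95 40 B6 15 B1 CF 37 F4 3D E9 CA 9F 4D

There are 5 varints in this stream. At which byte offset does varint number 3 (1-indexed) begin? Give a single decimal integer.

  byte[0]=0xCE cont=1 payload=0x4E=78: acc |= 78<<0 -> acc=78 shift=7
  byte[1]=0xD1 cont=1 payload=0x51=81: acc |= 81<<7 -> acc=10446 shift=14
  byte[2]=0x95 cont=1 payload=0x15=21: acc |= 21<<14 -> acc=354510 shift=21
  byte[3]=0x40 cont=0 payload=0x40=64: acc |= 64<<21 -> acc=134572238 shift=28 [end]
Varint 1: bytes[0:4] = CE D1 95 40 -> value 134572238 (4 byte(s))
  byte[4]=0xB6 cont=1 payload=0x36=54: acc |= 54<<0 -> acc=54 shift=7
  byte[5]=0x15 cont=0 payload=0x15=21: acc |= 21<<7 -> acc=2742 shift=14 [end]
Varint 2: bytes[4:6] = B6 15 -> value 2742 (2 byte(s))
  byte[6]=0xB1 cont=1 payload=0x31=49: acc |= 49<<0 -> acc=49 shift=7
  byte[7]=0xCF cont=1 payload=0x4F=79: acc |= 79<<7 -> acc=10161 shift=14
  byte[8]=0x37 cont=0 payload=0x37=55: acc |= 55<<14 -> acc=911281 shift=21 [end]
Varint 3: bytes[6:9] = B1 CF 37 -> value 911281 (3 byte(s))
  byte[9]=0xF4 cont=1 payload=0x74=116: acc |= 116<<0 -> acc=116 shift=7
  byte[10]=0x3D cont=0 payload=0x3D=61: acc |= 61<<7 -> acc=7924 shift=14 [end]
Varint 4: bytes[9:11] = F4 3D -> value 7924 (2 byte(s))
  byte[11]=0xE9 cont=1 payload=0x69=105: acc |= 105<<0 -> acc=105 shift=7
  byte[12]=0xCA cont=1 payload=0x4A=74: acc |= 74<<7 -> acc=9577 shift=14
  byte[13]=0x9F cont=1 payload=0x1F=31: acc |= 31<<14 -> acc=517481 shift=21
  byte[14]=0x4D cont=0 payload=0x4D=77: acc |= 77<<21 -> acc=161998185 shift=28 [end]
Varint 5: bytes[11:15] = E9 CA 9F 4D -> value 161998185 (4 byte(s))

Answer: 6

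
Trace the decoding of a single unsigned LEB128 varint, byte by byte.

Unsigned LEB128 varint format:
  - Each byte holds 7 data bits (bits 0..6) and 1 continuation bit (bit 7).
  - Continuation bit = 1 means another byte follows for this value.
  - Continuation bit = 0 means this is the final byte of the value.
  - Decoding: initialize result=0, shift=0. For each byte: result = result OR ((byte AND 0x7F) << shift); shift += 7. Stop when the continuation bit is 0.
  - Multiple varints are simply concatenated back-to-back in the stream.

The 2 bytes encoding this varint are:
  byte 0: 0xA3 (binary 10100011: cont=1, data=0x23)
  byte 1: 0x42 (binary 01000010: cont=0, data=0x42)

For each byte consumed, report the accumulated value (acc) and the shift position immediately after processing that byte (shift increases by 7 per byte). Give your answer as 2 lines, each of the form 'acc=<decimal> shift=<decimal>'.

byte 0=0xA3: payload=0x23=35, contrib = 35<<0 = 35; acc -> 35, shift -> 7
byte 1=0x42: payload=0x42=66, contrib = 66<<7 = 8448; acc -> 8483, shift -> 14

Answer: acc=35 shift=7
acc=8483 shift=14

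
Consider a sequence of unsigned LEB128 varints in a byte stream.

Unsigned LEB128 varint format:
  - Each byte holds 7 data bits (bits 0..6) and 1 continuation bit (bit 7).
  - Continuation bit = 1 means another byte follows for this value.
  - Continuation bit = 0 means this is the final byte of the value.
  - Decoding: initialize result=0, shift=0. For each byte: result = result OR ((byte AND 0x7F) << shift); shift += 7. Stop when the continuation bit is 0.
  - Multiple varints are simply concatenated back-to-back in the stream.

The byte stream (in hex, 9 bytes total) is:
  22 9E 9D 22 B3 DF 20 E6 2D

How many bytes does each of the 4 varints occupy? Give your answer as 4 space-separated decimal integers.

Answer: 1 3 3 2

Derivation:
  byte[0]=0x22 cont=0 payload=0x22=34: acc |= 34<<0 -> acc=34 shift=7 [end]
Varint 1: bytes[0:1] = 22 -> value 34 (1 byte(s))
  byte[1]=0x9E cont=1 payload=0x1E=30: acc |= 30<<0 -> acc=30 shift=7
  byte[2]=0x9D cont=1 payload=0x1D=29: acc |= 29<<7 -> acc=3742 shift=14
  byte[3]=0x22 cont=0 payload=0x22=34: acc |= 34<<14 -> acc=560798 shift=21 [end]
Varint 2: bytes[1:4] = 9E 9D 22 -> value 560798 (3 byte(s))
  byte[4]=0xB3 cont=1 payload=0x33=51: acc |= 51<<0 -> acc=51 shift=7
  byte[5]=0xDF cont=1 payload=0x5F=95: acc |= 95<<7 -> acc=12211 shift=14
  byte[6]=0x20 cont=0 payload=0x20=32: acc |= 32<<14 -> acc=536499 shift=21 [end]
Varint 3: bytes[4:7] = B3 DF 20 -> value 536499 (3 byte(s))
  byte[7]=0xE6 cont=1 payload=0x66=102: acc |= 102<<0 -> acc=102 shift=7
  byte[8]=0x2D cont=0 payload=0x2D=45: acc |= 45<<7 -> acc=5862 shift=14 [end]
Varint 4: bytes[7:9] = E6 2D -> value 5862 (2 byte(s))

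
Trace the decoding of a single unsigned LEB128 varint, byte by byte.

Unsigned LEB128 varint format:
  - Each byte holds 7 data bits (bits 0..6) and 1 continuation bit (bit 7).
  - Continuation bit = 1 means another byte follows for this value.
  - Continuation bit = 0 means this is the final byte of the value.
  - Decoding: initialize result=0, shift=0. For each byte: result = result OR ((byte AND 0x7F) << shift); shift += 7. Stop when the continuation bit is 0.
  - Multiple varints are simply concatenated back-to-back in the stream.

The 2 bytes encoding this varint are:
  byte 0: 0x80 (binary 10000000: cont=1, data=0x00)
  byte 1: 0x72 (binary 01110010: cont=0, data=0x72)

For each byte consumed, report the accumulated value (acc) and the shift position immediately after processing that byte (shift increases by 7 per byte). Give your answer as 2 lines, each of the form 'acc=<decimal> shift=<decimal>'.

byte 0=0x80: payload=0x00=0, contrib = 0<<0 = 0; acc -> 0, shift -> 7
byte 1=0x72: payload=0x72=114, contrib = 114<<7 = 14592; acc -> 14592, shift -> 14

Answer: acc=0 shift=7
acc=14592 shift=14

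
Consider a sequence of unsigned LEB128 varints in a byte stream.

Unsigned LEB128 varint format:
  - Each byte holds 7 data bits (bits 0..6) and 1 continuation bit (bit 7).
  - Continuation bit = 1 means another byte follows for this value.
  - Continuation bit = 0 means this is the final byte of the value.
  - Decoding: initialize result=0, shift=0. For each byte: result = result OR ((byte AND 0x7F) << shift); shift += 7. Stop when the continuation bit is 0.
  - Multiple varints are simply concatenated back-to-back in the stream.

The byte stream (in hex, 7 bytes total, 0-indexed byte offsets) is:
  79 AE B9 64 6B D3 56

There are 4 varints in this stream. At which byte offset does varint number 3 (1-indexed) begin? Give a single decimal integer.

  byte[0]=0x79 cont=0 payload=0x79=121: acc |= 121<<0 -> acc=121 shift=7 [end]
Varint 1: bytes[0:1] = 79 -> value 121 (1 byte(s))
  byte[1]=0xAE cont=1 payload=0x2E=46: acc |= 46<<0 -> acc=46 shift=7
  byte[2]=0xB9 cont=1 payload=0x39=57: acc |= 57<<7 -> acc=7342 shift=14
  byte[3]=0x64 cont=0 payload=0x64=100: acc |= 100<<14 -> acc=1645742 shift=21 [end]
Varint 2: bytes[1:4] = AE B9 64 -> value 1645742 (3 byte(s))
  byte[4]=0x6B cont=0 payload=0x6B=107: acc |= 107<<0 -> acc=107 shift=7 [end]
Varint 3: bytes[4:5] = 6B -> value 107 (1 byte(s))
  byte[5]=0xD3 cont=1 payload=0x53=83: acc |= 83<<0 -> acc=83 shift=7
  byte[6]=0x56 cont=0 payload=0x56=86: acc |= 86<<7 -> acc=11091 shift=14 [end]
Varint 4: bytes[5:7] = D3 56 -> value 11091 (2 byte(s))

Answer: 4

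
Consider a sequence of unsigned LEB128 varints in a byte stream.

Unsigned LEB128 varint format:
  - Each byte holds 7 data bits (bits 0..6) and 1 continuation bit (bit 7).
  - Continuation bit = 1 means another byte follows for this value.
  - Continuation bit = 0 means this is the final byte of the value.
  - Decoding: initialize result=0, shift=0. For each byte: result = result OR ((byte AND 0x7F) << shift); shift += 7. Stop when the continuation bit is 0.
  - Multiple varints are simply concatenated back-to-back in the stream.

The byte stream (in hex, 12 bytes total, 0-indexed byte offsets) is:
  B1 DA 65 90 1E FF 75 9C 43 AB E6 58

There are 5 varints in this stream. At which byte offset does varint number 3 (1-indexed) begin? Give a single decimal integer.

Answer: 5

Derivation:
  byte[0]=0xB1 cont=1 payload=0x31=49: acc |= 49<<0 -> acc=49 shift=7
  byte[1]=0xDA cont=1 payload=0x5A=90: acc |= 90<<7 -> acc=11569 shift=14
  byte[2]=0x65 cont=0 payload=0x65=101: acc |= 101<<14 -> acc=1666353 shift=21 [end]
Varint 1: bytes[0:3] = B1 DA 65 -> value 1666353 (3 byte(s))
  byte[3]=0x90 cont=1 payload=0x10=16: acc |= 16<<0 -> acc=16 shift=7
  byte[4]=0x1E cont=0 payload=0x1E=30: acc |= 30<<7 -> acc=3856 shift=14 [end]
Varint 2: bytes[3:5] = 90 1E -> value 3856 (2 byte(s))
  byte[5]=0xFF cont=1 payload=0x7F=127: acc |= 127<<0 -> acc=127 shift=7
  byte[6]=0x75 cont=0 payload=0x75=117: acc |= 117<<7 -> acc=15103 shift=14 [end]
Varint 3: bytes[5:7] = FF 75 -> value 15103 (2 byte(s))
  byte[7]=0x9C cont=1 payload=0x1C=28: acc |= 28<<0 -> acc=28 shift=7
  byte[8]=0x43 cont=0 payload=0x43=67: acc |= 67<<7 -> acc=8604 shift=14 [end]
Varint 4: bytes[7:9] = 9C 43 -> value 8604 (2 byte(s))
  byte[9]=0xAB cont=1 payload=0x2B=43: acc |= 43<<0 -> acc=43 shift=7
  byte[10]=0xE6 cont=1 payload=0x66=102: acc |= 102<<7 -> acc=13099 shift=14
  byte[11]=0x58 cont=0 payload=0x58=88: acc |= 88<<14 -> acc=1454891 shift=21 [end]
Varint 5: bytes[9:12] = AB E6 58 -> value 1454891 (3 byte(s))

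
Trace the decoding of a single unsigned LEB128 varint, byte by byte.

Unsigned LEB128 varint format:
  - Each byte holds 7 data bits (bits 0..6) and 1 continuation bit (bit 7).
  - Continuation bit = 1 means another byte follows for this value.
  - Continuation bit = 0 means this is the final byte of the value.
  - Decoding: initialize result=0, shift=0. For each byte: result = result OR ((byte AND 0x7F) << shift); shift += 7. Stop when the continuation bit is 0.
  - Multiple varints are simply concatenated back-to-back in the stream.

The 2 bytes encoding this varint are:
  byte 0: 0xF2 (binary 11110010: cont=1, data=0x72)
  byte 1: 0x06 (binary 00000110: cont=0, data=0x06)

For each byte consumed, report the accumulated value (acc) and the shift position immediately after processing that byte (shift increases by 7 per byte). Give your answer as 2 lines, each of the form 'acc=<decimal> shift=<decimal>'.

byte 0=0xF2: payload=0x72=114, contrib = 114<<0 = 114; acc -> 114, shift -> 7
byte 1=0x06: payload=0x06=6, contrib = 6<<7 = 768; acc -> 882, shift -> 14

Answer: acc=114 shift=7
acc=882 shift=14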